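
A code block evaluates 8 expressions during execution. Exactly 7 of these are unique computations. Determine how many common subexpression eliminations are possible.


CSE count = total expressions - unique expressions
= 8 - 7 = 1

1


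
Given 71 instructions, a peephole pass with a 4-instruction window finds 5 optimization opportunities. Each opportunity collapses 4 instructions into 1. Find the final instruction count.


Each match removes 3 instructions.
Total removed = 5 * 3 = 15
Remaining = 71 - 15 = 56

56


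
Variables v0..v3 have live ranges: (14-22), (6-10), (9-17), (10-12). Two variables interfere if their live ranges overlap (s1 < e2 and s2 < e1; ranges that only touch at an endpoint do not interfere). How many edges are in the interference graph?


Check all pairs for overlapping intervals.
Two intervals (s1,e1) and (s2,e2) overlap if s1 < e2 and s2 < e1.
v0 (14-22) vs v1..v3: overlaps v2 -> 1
v1 (6-10) vs v2..v3: overlaps v2 -> 1
v2 (9-17) vs v3: overlaps v3 -> 1
Total overlapping pairs = 1 + 1 + 1 = 3

3


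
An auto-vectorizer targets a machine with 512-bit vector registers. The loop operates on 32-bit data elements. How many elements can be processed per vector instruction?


Width = SIMD bits / data type bits
= 512 / 32 = 16

16


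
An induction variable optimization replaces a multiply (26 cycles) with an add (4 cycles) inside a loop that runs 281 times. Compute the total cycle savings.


Per-iteration saving = 26 - 4 = 22
Total saved = 281 * 22 = 6182

6182


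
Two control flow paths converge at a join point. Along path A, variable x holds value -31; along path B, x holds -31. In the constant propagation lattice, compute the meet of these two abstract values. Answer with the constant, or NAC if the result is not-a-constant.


Meet operation: if both paths give the same constant, result is that constant; if they differ, result is NAC (not-a-constant).
Path A: -31, Path B: -31 -> equal
Result: constant -> -31

-31


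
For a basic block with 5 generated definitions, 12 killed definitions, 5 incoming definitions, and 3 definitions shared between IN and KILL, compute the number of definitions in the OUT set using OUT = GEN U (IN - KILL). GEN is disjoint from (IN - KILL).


IN - KILL: 5 - 3 = 2 surviving definitions
OUT = GEN + surviving = 5 + 2 = 7

7


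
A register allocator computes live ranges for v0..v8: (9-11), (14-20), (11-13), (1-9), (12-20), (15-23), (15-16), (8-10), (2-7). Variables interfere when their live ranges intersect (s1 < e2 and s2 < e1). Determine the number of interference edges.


Check all pairs for overlapping intervals.
Two intervals (s1,e1) and (s2,e2) overlap if s1 < e2 and s2 < e1.
v0 (9-11) vs v1..v8: overlaps v7 -> 1
v1 (14-20) vs v2..v8: overlaps v4, v5, v6 -> 3
v2 (11-13) vs v3..v8: overlaps v4 -> 1
v3 (1-9) vs v4..v8: overlaps v7, v8 -> 2
v4 (12-20) vs v5..v8: overlaps v5, v6 -> 2
v5 (15-23) vs v6..v8: overlaps v6 -> 1
v6 (15-16) vs v7..v8: overlaps none -> 0
v7 (8-10) vs v8: overlaps none -> 0
Total overlapping pairs = 1 + 3 + 1 + 2 + 2 + 1 + 0 + 0 = 10

10


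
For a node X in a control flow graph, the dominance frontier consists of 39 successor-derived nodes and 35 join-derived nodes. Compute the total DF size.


DF(X) = direct successor contributions + join point contributions
= 39 + 35 = 74

74


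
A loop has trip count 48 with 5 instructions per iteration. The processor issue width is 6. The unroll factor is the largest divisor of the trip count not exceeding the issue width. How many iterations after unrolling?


Largest divisor of 48 <= 6 is 6
New iterations = 48 / 6 = 8

8


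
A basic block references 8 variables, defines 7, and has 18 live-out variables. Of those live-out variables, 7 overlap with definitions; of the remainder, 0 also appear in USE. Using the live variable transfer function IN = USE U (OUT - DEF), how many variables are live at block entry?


OUT - DEF: 18 - 7 = 11
|IN| = |USE| + |OUT - DEF| - |USE ∩ (OUT - DEF)| = 8 + 11 - 0 = 19

19


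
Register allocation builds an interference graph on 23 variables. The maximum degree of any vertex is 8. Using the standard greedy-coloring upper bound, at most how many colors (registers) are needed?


Greedy coloring never needs more than (max_degree + 1) colors: when coloring a vertex, at most max_degree neighbors are already colored.
Upper bound = 8 + 1 = 9

9


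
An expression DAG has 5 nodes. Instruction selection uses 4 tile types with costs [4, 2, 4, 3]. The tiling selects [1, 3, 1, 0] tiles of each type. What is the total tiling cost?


Total cost = sum(count_i * cost_i)
= 1*4 + 3*2 + 1*4 + 0*3
= 14

14


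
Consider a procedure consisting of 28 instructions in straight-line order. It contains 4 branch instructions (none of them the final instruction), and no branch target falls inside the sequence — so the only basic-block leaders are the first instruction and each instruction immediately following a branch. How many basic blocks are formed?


With no in-sequence branch targets, the leaders are the first instruction plus the instruction after each branch.
Number of basic blocks = branches + 1
= 4 + 1 = 5

5


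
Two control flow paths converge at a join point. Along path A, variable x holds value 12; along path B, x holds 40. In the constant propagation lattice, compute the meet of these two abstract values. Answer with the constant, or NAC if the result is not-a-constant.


Meet operation: if both paths give the same constant, result is that constant; if they differ, result is NAC (not-a-constant).
Path A: 12, Path B: 40 -> differ
Result: not-a-constant -> NAC

NAC


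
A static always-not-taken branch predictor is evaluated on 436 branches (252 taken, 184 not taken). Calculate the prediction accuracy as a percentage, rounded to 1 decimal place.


Predictor: always-not-taken
Correct predictions = 184
Accuracy = 184 / 436 * 100 = 42.2%

42.2


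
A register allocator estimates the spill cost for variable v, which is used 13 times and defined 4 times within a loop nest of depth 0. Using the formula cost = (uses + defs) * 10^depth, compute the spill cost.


uses + defs = 13 + 4 = 17
10^0 = 1
Spill cost = 17 * 1 = 17

17


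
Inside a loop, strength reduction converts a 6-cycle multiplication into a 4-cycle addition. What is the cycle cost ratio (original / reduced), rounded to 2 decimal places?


Ratio = mult_cost / add_cost = 6 / 4 = 1.5

1.5


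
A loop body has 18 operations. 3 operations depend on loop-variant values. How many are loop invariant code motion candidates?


Invariant candidates = total - loop-dependent
= 18 - 3 = 15

15


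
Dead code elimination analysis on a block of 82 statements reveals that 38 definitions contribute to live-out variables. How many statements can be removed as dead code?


Dead code = total statements - live definitions
= 82 - 38 = 44

44


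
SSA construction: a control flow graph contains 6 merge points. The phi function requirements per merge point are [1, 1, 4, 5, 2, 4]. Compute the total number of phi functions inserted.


Total phi functions = sum of phi functions at each join node
= 1 + 1 + 4 + 5 + 2 + 4 = 17

17


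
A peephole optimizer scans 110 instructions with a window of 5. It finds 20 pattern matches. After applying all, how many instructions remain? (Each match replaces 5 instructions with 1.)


Each match removes 4 instructions.
Total removed = 20 * 4 = 80
Remaining = 110 - 80 = 30

30


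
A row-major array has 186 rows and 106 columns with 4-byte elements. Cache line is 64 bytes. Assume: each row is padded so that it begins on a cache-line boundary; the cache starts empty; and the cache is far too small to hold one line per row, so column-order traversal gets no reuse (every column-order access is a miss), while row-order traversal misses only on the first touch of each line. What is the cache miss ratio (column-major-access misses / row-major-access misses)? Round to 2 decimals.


Each row occupies 106 * 4 = 424 bytes and starts on a line boundary, so it spans ceil(424 / 64) = 7 cache lines.
Row-major traversal misses (one per line touched): 186 * ceil(106 * 4 / 64) = 1302
Column-major traversal misses (no reuse, every access misses): 186 * 106 = 19716
Ratio = 19716 / 1302 = 15.14

15.14


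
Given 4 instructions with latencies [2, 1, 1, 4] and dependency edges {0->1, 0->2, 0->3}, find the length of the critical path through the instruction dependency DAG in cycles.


Compute longest path through dependency graph: dist(Ik) = max over predecessors of dist + latency(Ik).
dist(I0) = latency 2 = 2
dist(I1) = dist(I0) + 1 = 2 + 1 = 3
dist(I2) = dist(I0) + 1 = 2 + 1 = 3
dist(I3) = dist(I0) + 4 = 2 + 4 = 6
Critical path = max dist = 6

6


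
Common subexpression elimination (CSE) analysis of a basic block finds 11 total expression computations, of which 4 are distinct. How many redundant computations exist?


CSE count = total expressions - unique expressions
= 11 - 4 = 7

7


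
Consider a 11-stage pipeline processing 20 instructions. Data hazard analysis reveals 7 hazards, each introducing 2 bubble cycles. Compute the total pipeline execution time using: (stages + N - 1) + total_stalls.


Base cycles = 11 + 20 - 1 = 30
Total stalls = 7 * 2 = 14
Total = 30 + 14 = 44

44


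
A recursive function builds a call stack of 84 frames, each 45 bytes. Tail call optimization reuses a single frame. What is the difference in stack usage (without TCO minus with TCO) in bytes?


Without TCO: 84 * 45 = 3780 bytes
With TCO: reuse 1 frame = 45 bytes
Savings = 3780 - 45 = 3735

3735


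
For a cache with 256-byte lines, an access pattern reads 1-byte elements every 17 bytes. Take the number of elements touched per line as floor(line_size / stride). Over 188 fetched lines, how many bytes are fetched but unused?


Elements per line = floor(256 / 17) = 15
Bytes used per line = 15 * 1 = 15
Wasted per line = 256 - 15 = 241
Total wasted = 241 * 188 = 45308

45308


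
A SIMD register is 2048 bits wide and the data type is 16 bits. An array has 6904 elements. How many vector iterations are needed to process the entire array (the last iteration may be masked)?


Width = 2048 / 16 = 128 elements per vector op
Iterations = ceil(6904 / 128) = 54

54


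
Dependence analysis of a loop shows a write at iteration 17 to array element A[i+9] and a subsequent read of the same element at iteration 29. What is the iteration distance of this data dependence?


Distance = read iteration - write iteration
= 29 - 17 = 12

12


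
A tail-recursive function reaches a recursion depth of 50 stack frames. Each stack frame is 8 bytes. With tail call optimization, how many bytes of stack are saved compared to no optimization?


Without TCO: 50 * 8 = 400 bytes
With TCO: reuse 1 frame = 8 bytes
Savings = 400 - 8 = 392

392


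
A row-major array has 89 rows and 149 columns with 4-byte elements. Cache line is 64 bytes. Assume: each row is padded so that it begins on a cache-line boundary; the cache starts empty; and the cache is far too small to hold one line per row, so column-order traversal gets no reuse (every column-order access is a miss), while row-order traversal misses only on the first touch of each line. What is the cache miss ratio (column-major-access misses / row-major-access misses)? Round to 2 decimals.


Each row occupies 149 * 4 = 596 bytes and starts on a line boundary, so it spans ceil(596 / 64) = 10 cache lines.
Row-major traversal misses (one per line touched): 89 * ceil(149 * 4 / 64) = 890
Column-major traversal misses (no reuse, every access misses): 89 * 149 = 13261
Ratio = 13261 / 890 = 14.9

14.9


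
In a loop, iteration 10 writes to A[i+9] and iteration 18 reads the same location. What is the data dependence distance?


Distance = read iteration - write iteration
= 18 - 10 = 8

8


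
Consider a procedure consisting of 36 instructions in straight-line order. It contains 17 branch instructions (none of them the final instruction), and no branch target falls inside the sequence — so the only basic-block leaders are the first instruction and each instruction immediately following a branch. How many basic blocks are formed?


With no in-sequence branch targets, the leaders are the first instruction plus the instruction after each branch.
Number of basic blocks = branches + 1
= 17 + 1 = 18

18


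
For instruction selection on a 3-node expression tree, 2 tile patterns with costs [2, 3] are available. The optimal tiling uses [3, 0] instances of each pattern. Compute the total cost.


Total cost = sum(count_i * cost_i)
= 3*2 + 0*3
= 6

6


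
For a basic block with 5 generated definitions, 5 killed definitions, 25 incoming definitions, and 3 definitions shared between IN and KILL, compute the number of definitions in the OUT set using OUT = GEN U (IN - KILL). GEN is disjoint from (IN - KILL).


IN - KILL: 25 - 3 = 22 surviving definitions
OUT = GEN + surviving = 5 + 22 = 27

27


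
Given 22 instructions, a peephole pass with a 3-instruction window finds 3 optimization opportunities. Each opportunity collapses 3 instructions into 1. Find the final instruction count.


Each match removes 2 instructions.
Total removed = 3 * 2 = 6
Remaining = 22 - 6 = 16

16


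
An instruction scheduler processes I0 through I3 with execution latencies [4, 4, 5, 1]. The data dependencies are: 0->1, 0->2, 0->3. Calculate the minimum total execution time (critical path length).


Compute longest path through dependency graph: dist(Ik) = max over predecessors of dist + latency(Ik).
dist(I0) = latency 4 = 4
dist(I1) = dist(I0) + 4 = 4 + 4 = 8
dist(I2) = dist(I0) + 5 = 4 + 5 = 9
dist(I3) = dist(I0) + 1 = 4 + 1 = 5
Critical path = max dist = 9

9


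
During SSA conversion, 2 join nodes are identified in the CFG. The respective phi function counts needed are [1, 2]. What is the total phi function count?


Total phi functions = sum of phi functions at each join node
= 1 + 2 = 3

3


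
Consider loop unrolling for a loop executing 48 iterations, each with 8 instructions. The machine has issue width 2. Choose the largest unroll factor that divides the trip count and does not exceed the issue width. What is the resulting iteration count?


Largest divisor of 48 <= 2 is 2
New iterations = 48 / 2 = 24

24


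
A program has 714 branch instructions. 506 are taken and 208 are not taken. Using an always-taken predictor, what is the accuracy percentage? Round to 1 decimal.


Predictor: always-taken
Correct predictions = 506
Accuracy = 506 / 714 * 100 = 70.9%

70.9


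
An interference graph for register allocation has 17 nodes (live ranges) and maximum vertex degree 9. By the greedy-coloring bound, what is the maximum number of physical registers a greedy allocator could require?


Greedy coloring never needs more than (max_degree + 1) colors: when coloring a vertex, at most max_degree neighbors are already colored.
Upper bound = 9 + 1 = 10

10


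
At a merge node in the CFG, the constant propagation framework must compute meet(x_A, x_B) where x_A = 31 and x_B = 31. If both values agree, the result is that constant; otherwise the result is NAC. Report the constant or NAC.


Meet operation: if both paths give the same constant, result is that constant; if they differ, result is NAC (not-a-constant).
Path A: 31, Path B: 31 -> equal
Result: constant -> 31

31


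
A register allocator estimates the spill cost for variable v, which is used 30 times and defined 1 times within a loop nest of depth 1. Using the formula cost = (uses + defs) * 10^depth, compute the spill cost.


uses + defs = 30 + 1 = 31
10^1 = 10
Spill cost = 31 * 10 = 310

310


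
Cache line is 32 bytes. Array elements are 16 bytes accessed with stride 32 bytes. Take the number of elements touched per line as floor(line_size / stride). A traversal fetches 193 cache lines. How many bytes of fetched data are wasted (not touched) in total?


Elements per line = floor(32 / 32) = 1
Bytes used per line = 1 * 16 = 16
Wasted per line = 32 - 16 = 16
Total wasted = 16 * 193 = 3088

3088


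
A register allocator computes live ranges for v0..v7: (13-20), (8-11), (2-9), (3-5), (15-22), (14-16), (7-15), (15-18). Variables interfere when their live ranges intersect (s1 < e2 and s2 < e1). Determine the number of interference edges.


Check all pairs for overlapping intervals.
Two intervals (s1,e1) and (s2,e2) overlap if s1 < e2 and s2 < e1.
v0 (13-20) vs v1..v7: overlaps v4, v5, v6, v7 -> 4
v1 (8-11) vs v2..v7: overlaps v2, v6 -> 2
v2 (2-9) vs v3..v7: overlaps v3, v6 -> 2
v3 (3-5) vs v4..v7: overlaps none -> 0
v4 (15-22) vs v5..v7: overlaps v5, v7 -> 2
v5 (14-16) vs v6..v7: overlaps v6, v7 -> 2
v6 (7-15) vs v7: overlaps none -> 0
Total overlapping pairs = 4 + 2 + 2 + 0 + 2 + 2 + 0 = 12

12


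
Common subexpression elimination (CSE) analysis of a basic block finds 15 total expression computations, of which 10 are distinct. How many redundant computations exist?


CSE count = total expressions - unique expressions
= 15 - 10 = 5

5


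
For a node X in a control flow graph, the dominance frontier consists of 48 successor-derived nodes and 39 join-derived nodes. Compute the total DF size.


DF(X) = direct successor contributions + join point contributions
= 48 + 39 = 87

87


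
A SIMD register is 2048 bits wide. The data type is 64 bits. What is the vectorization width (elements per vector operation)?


Width = SIMD bits / data type bits
= 2048 / 64 = 32

32


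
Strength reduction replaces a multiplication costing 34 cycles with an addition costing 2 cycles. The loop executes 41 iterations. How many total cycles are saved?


Per-iteration saving = 34 - 2 = 32
Total saved = 41 * 32 = 1312

1312


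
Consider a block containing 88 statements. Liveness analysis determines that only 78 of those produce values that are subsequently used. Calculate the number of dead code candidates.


Dead code = total statements - live definitions
= 88 - 78 = 10

10


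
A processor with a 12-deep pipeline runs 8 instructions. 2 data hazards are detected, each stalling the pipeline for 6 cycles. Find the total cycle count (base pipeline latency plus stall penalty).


Base cycles = 12 + 8 - 1 = 19
Total stalls = 2 * 6 = 12
Total = 19 + 12 = 31

31


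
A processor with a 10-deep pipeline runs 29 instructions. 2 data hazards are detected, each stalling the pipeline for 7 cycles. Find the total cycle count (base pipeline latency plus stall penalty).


Base cycles = 10 + 29 - 1 = 38
Total stalls = 2 * 7 = 14
Total = 38 + 14 = 52

52


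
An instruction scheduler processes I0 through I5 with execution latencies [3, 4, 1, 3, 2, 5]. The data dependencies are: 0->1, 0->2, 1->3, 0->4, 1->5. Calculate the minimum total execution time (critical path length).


Compute longest path through dependency graph: dist(Ik) = max over predecessors of dist + latency(Ik).
dist(I0) = latency 3 = 3
dist(I1) = dist(I0) + 4 = 3 + 4 = 7
dist(I2) = dist(I0) + 1 = 3 + 1 = 4
dist(I3) = dist(I1) + 3 = 7 + 3 = 10
dist(I4) = dist(I0) + 2 = 3 + 2 = 5
dist(I5) = dist(I1) + 5 = 7 + 5 = 12
Critical path = max dist = 12

12


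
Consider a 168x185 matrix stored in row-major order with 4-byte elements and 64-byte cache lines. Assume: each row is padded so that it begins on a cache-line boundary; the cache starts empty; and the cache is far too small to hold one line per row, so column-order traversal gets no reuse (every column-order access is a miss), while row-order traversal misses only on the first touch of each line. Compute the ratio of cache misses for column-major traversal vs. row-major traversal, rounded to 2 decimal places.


Each row occupies 185 * 4 = 740 bytes and starts on a line boundary, so it spans ceil(740 / 64) = 12 cache lines.
Row-major traversal misses (one per line touched): 168 * ceil(185 * 4 / 64) = 2016
Column-major traversal misses (no reuse, every access misses): 168 * 185 = 31080
Ratio = 31080 / 2016 = 15.42

15.42


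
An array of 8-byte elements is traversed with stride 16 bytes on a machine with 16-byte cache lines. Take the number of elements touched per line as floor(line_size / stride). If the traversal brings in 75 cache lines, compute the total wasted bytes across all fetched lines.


Elements per line = floor(16 / 16) = 1
Bytes used per line = 1 * 8 = 8
Wasted per line = 16 - 8 = 8
Total wasted = 8 * 75 = 600

600


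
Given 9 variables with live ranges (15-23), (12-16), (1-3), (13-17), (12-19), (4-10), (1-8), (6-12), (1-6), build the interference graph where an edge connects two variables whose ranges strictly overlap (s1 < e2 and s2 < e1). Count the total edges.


Check all pairs for overlapping intervals.
Two intervals (s1,e1) and (s2,e2) overlap if s1 < e2 and s2 < e1.
v0 (15-23) vs v1..v8: overlaps v1, v3, v4 -> 3
v1 (12-16) vs v2..v8: overlaps v3, v4 -> 2
v2 (1-3) vs v3..v8: overlaps v6, v8 -> 2
v3 (13-17) vs v4..v8: overlaps v4 -> 1
v4 (12-19) vs v5..v8: overlaps none -> 0
v5 (4-10) vs v6..v8: overlaps v6, v7, v8 -> 3
v6 (1-8) vs v7..v8: overlaps v7, v8 -> 2
v7 (6-12) vs v8: overlaps none -> 0
Total overlapping pairs = 3 + 2 + 2 + 1 + 0 + 3 + 2 + 0 = 13

13


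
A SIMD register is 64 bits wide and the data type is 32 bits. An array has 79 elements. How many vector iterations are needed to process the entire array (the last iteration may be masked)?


Width = 64 / 32 = 2 elements per vector op
Iterations = ceil(79 / 2) = 40

40


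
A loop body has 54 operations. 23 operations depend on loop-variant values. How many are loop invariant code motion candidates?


Invariant candidates = total - loop-dependent
= 54 - 23 = 31

31


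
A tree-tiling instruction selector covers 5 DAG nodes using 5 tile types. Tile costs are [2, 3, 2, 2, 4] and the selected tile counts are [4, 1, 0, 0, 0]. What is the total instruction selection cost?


Total cost = sum(count_i * cost_i)
= 4*2 + 1*3 + 0*2 + 0*2 + 0*4
= 11

11


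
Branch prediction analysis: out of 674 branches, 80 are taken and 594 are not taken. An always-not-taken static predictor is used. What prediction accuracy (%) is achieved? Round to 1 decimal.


Predictor: always-not-taken
Correct predictions = 594
Accuracy = 594 / 674 * 100 = 88.1%

88.1


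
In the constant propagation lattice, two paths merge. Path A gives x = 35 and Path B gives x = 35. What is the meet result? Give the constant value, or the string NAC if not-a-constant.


Meet operation: if both paths give the same constant, result is that constant; if they differ, result is NAC (not-a-constant).
Path A: 35, Path B: 35 -> equal
Result: constant -> 35

35


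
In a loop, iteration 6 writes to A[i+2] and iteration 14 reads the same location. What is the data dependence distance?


Distance = read iteration - write iteration
= 14 - 6 = 8

8


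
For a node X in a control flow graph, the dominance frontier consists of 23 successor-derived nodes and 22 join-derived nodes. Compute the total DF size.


DF(X) = direct successor contributions + join point contributions
= 23 + 22 = 45

45


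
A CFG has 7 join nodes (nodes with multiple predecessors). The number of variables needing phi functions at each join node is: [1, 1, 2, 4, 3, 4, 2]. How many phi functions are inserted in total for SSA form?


Total phi functions = sum of phi functions at each join node
= 1 + 1 + 2 + 4 + 3 + 4 + 2 = 17

17


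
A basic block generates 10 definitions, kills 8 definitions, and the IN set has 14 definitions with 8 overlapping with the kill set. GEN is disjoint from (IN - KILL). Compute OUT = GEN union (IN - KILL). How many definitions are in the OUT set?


IN - KILL: 14 - 8 = 6 surviving definitions
OUT = GEN + surviving = 10 + 6 = 16

16


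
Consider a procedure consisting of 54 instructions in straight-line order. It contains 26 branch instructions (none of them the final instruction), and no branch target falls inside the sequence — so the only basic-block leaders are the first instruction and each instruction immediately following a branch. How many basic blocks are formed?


With no in-sequence branch targets, the leaders are the first instruction plus the instruction after each branch.
Number of basic blocks = branches + 1
= 26 + 1 = 27

27


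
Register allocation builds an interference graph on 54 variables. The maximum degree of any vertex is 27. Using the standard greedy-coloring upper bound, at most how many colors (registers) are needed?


Greedy coloring never needs more than (max_degree + 1) colors: when coloring a vertex, at most max_degree neighbors are already colored.
Upper bound = 27 + 1 = 28

28


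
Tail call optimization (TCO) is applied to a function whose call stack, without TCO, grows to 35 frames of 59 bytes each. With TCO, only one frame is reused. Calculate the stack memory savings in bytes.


Without TCO: 35 * 59 = 2065 bytes
With TCO: reuse 1 frame = 59 bytes
Savings = 2065 - 59 = 2006

2006


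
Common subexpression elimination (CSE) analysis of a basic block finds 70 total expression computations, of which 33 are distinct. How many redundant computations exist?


CSE count = total expressions - unique expressions
= 70 - 33 = 37

37


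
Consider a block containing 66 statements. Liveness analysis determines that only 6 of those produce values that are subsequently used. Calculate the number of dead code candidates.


Dead code = total statements - live definitions
= 66 - 6 = 60

60


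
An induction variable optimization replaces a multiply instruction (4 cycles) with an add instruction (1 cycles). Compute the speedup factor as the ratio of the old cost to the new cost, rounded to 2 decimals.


Ratio = mult_cost / add_cost = 4 / 1 = 4.0

4.0


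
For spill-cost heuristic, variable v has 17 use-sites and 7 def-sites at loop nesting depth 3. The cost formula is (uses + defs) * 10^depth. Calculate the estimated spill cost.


uses + defs = 17 + 7 = 24
10^3 = 1000
Spill cost = 24 * 1000 = 24000

24000


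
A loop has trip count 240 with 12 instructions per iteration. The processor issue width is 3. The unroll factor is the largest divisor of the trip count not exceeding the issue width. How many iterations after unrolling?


Largest divisor of 240 <= 3 is 3
New iterations = 240 / 3 = 80

80


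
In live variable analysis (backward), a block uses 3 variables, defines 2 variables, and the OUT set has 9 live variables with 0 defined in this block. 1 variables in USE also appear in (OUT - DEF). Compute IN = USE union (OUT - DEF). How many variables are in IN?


OUT - DEF: 9 - 0 = 9
|IN| = |USE| + |OUT - DEF| - |USE ∩ (OUT - DEF)| = 3 + 9 - 1 = 11

11


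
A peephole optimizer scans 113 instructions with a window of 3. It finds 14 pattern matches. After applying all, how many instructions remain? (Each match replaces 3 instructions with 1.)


Each match removes 2 instructions.
Total removed = 14 * 2 = 28
Remaining = 113 - 28 = 85

85


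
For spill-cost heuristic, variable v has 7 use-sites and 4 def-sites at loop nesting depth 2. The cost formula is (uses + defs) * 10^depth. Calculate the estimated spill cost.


uses + defs = 7 + 4 = 11
10^2 = 100
Spill cost = 11 * 100 = 1100

1100


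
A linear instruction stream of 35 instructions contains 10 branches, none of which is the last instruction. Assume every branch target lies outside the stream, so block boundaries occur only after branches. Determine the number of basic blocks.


With no in-sequence branch targets, the leaders are the first instruction plus the instruction after each branch.
Number of basic blocks = branches + 1
= 10 + 1 = 11

11


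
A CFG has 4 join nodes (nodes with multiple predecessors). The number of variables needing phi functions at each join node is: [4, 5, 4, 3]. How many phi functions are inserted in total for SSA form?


Total phi functions = sum of phi functions at each join node
= 4 + 5 + 4 + 3 = 16

16


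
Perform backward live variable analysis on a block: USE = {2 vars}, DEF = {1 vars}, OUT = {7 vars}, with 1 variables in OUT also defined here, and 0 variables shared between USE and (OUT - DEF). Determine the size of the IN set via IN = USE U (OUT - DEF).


OUT - DEF: 7 - 1 = 6
|IN| = |USE| + |OUT - DEF| - |USE ∩ (OUT - DEF)| = 2 + 6 - 0 = 8

8


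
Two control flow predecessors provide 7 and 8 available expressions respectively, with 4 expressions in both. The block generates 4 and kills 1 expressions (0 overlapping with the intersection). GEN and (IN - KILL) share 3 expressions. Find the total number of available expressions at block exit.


IN = intersection of predecessors = 4
IN - KILL = 4 - 0 = 4
|OUT| = |GEN| + |IN - KILL| - |GEN ∩ (IN - KILL)| = 4 + 4 - 3 = 5

5


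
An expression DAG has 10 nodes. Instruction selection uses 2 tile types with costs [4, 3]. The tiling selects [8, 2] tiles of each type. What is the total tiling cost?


Total cost = sum(count_i * cost_i)
= 8*4 + 2*3
= 38

38


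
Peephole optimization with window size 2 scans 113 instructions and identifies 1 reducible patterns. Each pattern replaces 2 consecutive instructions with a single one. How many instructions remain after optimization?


Each match removes 1 instructions.
Total removed = 1 * 1 = 1
Remaining = 113 - 1 = 112

112


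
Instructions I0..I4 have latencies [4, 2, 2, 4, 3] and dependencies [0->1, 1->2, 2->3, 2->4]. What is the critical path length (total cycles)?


Compute longest path through dependency graph: dist(Ik) = max over predecessors of dist + latency(Ik).
dist(I0) = latency 4 = 4
dist(I1) = dist(I0) + 2 = 4 + 2 = 6
dist(I2) = dist(I1) + 2 = 6 + 2 = 8
dist(I3) = dist(I2) + 4 = 8 + 4 = 12
dist(I4) = dist(I2) + 3 = 8 + 3 = 11
Critical path = max dist = 12

12


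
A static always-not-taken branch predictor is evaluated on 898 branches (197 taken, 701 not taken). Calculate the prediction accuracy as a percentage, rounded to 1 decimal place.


Predictor: always-not-taken
Correct predictions = 701
Accuracy = 701 / 898 * 100 = 78.1%

78.1


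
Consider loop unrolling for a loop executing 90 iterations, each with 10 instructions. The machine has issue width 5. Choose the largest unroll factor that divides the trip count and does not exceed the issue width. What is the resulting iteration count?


Largest divisor of 90 <= 5 is 5
New iterations = 90 / 5 = 18

18


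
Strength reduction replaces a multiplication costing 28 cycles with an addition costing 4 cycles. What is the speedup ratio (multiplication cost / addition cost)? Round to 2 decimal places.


Ratio = mult_cost / add_cost = 28 / 4 = 7.0

7.0


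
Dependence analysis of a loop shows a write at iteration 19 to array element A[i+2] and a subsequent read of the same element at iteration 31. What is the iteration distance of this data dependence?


Distance = read iteration - write iteration
= 31 - 19 = 12

12


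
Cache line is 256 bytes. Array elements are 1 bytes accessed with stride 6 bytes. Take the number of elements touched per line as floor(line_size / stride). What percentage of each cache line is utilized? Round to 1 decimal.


Elements per cache line = floor(256 / 6) = 42
Bytes used = 42 * 1 = 42
Utilization = 42 / 256 * 100 = 16.4%

16.4


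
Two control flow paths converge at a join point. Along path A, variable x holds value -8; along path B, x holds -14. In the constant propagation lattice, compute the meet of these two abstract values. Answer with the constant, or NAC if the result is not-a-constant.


Meet operation: if both paths give the same constant, result is that constant; if they differ, result is NAC (not-a-constant).
Path A: -8, Path B: -14 -> differ
Result: not-a-constant -> NAC

NAC


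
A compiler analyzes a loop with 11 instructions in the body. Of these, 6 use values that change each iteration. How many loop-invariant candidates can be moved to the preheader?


Invariant candidates = total - loop-dependent
= 11 - 6 = 5

5


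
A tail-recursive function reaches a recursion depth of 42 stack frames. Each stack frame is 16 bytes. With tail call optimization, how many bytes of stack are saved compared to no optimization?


Without TCO: 42 * 16 = 672 bytes
With TCO: reuse 1 frame = 16 bytes
Savings = 672 - 16 = 656

656


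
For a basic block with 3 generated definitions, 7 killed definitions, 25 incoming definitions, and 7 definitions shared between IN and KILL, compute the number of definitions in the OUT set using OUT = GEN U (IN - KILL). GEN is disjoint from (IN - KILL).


IN - KILL: 25 - 7 = 18 surviving definitions
OUT = GEN + surviving = 3 + 18 = 21

21


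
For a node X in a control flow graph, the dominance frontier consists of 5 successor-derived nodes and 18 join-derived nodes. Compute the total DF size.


DF(X) = direct successor contributions + join point contributions
= 5 + 18 = 23

23


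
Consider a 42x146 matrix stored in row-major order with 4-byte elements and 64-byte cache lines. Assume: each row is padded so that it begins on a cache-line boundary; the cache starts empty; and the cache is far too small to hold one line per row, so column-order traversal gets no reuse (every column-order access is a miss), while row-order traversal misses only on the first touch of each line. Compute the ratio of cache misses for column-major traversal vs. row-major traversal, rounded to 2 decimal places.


Each row occupies 146 * 4 = 584 bytes and starts on a line boundary, so it spans ceil(584 / 64) = 10 cache lines.
Row-major traversal misses (one per line touched): 42 * ceil(146 * 4 / 64) = 420
Column-major traversal misses (no reuse, every access misses): 42 * 146 = 6132
Ratio = 6132 / 420 = 14.6

14.6


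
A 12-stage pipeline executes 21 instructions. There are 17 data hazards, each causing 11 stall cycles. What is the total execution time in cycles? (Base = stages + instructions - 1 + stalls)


Base cycles = 12 + 21 - 1 = 32
Total stalls = 17 * 11 = 187
Total = 32 + 187 = 219

219


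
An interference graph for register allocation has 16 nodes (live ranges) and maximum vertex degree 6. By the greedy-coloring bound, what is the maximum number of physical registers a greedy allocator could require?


Greedy coloring never needs more than (max_degree + 1) colors: when coloring a vertex, at most max_degree neighbors are already colored.
Upper bound = 6 + 1 = 7

7


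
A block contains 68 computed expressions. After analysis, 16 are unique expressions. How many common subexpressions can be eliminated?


CSE count = total expressions - unique expressions
= 68 - 16 = 52

52


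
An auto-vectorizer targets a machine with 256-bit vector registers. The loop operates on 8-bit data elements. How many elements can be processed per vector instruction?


Width = SIMD bits / data type bits
= 256 / 8 = 32

32


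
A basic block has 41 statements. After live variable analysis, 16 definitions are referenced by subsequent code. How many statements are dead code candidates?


Dead code = total statements - live definitions
= 41 - 16 = 25

25


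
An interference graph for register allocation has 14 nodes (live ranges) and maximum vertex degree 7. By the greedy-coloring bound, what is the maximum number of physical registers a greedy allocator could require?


Greedy coloring never needs more than (max_degree + 1) colors: when coloring a vertex, at most max_degree neighbors are already colored.
Upper bound = 7 + 1 = 8

8


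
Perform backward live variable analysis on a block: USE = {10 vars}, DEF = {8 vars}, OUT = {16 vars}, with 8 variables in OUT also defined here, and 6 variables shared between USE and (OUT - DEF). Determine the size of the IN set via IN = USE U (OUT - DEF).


OUT - DEF: 16 - 8 = 8
|IN| = |USE| + |OUT - DEF| - |USE ∩ (OUT - DEF)| = 10 + 8 - 6 = 12

12


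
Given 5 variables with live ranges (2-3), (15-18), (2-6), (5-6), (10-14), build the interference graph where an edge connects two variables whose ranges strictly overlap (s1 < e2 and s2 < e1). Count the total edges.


Check all pairs for overlapping intervals.
Two intervals (s1,e1) and (s2,e2) overlap if s1 < e2 and s2 < e1.
v0 (2-3) vs v1..v4: overlaps v2 -> 1
v1 (15-18) vs v2..v4: overlaps none -> 0
v2 (2-6) vs v3..v4: overlaps v3 -> 1
v3 (5-6) vs v4: overlaps none -> 0
Total overlapping pairs = 1 + 0 + 1 + 0 = 2

2


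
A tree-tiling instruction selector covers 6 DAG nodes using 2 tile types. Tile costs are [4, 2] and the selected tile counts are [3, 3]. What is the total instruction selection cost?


Total cost = sum(count_i * cost_i)
= 3*4 + 3*2
= 18

18


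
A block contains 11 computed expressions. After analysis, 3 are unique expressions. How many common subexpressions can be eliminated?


CSE count = total expressions - unique expressions
= 11 - 3 = 8

8


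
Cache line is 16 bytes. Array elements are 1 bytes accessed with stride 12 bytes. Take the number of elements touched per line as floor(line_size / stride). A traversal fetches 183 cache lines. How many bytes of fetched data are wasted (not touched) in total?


Elements per line = floor(16 / 12) = 1
Bytes used per line = 1 * 1 = 1
Wasted per line = 16 - 1 = 15
Total wasted = 15 * 183 = 2745

2745


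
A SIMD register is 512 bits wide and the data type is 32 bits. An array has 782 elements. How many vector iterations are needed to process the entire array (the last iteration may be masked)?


Width = 512 / 32 = 16 elements per vector op
Iterations = ceil(782 / 16) = 49

49


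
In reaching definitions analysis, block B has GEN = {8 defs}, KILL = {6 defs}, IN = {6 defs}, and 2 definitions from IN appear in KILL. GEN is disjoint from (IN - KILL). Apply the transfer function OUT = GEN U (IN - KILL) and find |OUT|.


IN - KILL: 6 - 2 = 4 surviving definitions
OUT = GEN + surviving = 8 + 4 = 12

12


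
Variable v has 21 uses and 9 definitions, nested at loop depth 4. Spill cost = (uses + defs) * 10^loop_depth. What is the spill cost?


uses + defs = 21 + 9 = 30
10^4 = 10000
Spill cost = 30 * 10000 = 300000

300000


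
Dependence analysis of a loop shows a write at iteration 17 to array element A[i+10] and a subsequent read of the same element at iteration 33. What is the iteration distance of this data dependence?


Distance = read iteration - write iteration
= 33 - 17 = 16

16


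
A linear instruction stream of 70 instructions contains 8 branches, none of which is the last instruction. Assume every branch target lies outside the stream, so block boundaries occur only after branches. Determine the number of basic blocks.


With no in-sequence branch targets, the leaders are the first instruction plus the instruction after each branch.
Number of basic blocks = branches + 1
= 8 + 1 = 9

9


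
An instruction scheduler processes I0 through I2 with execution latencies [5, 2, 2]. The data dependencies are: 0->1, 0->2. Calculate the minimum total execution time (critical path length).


Compute longest path through dependency graph: dist(Ik) = max over predecessors of dist + latency(Ik).
dist(I0) = latency 5 = 5
dist(I1) = dist(I0) + 2 = 5 + 2 = 7
dist(I2) = dist(I0) + 2 = 5 + 2 = 7
Critical path = max dist = 7

7


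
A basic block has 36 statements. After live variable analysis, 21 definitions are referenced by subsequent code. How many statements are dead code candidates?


Dead code = total statements - live definitions
= 36 - 21 = 15

15


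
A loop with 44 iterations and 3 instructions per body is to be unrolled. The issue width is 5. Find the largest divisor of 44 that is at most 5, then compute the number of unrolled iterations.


Largest divisor of 44 <= 5 is 4
New iterations = 44 / 4 = 11

11


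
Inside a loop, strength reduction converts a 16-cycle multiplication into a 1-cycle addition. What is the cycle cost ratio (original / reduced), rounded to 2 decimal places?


Ratio = mult_cost / add_cost = 16 / 1 = 16.0

16.0
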